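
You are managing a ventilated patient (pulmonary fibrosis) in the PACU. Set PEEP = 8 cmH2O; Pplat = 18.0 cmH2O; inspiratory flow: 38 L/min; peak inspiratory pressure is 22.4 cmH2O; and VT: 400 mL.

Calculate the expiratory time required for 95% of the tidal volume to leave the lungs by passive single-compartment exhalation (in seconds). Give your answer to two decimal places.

Flow: 38 L/min ÷ 60 = 0.6333 L/s.
R = (PIP − Pplat)/V̇ = (22.4 − 18.0) / 0.6333 = 4.4/0.6333 = 6.948 cmH2O·s/L.
C = Vt/(Pplat − PEEP) = 400.0 / (18.0 − 8) = 400.0/10.0 = 40.0 mL/cmH2O.
τ = R × C = 6.948 × 0.04 L/cmH2O = 0.2779 s.
t = −τ·ln(1 − 0.95) = −0.2779·ln(0.05) = 0.8325 s.

0.83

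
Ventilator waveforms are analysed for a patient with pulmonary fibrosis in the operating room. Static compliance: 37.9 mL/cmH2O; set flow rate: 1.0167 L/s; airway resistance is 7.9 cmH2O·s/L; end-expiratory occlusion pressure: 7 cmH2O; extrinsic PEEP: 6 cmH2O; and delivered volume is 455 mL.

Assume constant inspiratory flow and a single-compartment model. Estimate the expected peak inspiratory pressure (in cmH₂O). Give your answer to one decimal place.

27.0

Total PEEP = 7 cmH2O (set 6 + intrinsic 1); this is the baseline alveolar pressure.
Equation of motion (constant flow): PIP = Vt/C + R·V̇ + PEEP.
PIP = 455/37.9 + 7.9×1.0167 + 7 = 12.005 + 8.032 + 7 = 27.037 cmH2O.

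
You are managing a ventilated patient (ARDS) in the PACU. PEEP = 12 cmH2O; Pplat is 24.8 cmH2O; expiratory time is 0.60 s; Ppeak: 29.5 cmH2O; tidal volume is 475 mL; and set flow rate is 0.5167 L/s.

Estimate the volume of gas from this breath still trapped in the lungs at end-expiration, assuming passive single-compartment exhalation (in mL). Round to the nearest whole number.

80

R = (PIP − Pplat)/V̇ = (29.5 − 24.8) / 0.5167 = 4.7/0.5167 = 9.096 cmH2O·s/L.
C = Vt/(Pplat − PEEP) = 475.0 / (24.8 − 12) = 475.0/12.8 = 37.109 mL/cmH2O.
τ = R × C = 9.096 × 0.03711 L/cmH2O = 0.3376 s.
Fraction remaining = e^(−Te/τ) = e^(−0.60/0.3376) = 0.1691.
Trapped volume = 475.0 × 0.1691 = 80.323 mL.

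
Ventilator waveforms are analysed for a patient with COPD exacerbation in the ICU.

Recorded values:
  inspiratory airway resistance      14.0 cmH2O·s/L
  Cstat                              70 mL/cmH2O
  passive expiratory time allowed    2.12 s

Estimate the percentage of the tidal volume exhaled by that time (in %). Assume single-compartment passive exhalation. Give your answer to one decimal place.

τ = R × C = 14.0 × 70 mL/cmH2O = 14.0 × 0.070 L/cmH2O = 0.98 s.
Passive exhalation: V(t)/V₀ = e^(−t/τ) = e^(−2.12/0.98) = 0.1149.
Fraction exhaled = 1 − 0.1149 = 0.8851 → 88.51%.

88.5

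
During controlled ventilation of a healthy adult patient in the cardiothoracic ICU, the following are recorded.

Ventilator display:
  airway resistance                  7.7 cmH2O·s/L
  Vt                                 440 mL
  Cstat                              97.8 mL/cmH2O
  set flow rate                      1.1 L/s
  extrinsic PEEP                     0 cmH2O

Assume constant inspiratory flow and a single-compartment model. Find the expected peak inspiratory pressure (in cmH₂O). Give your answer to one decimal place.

13.0

Equation of motion (constant flow): PIP = Vt/C + R·V̇ + PEEP.
PIP = 440/97.8 + 7.7×1.1 + 0 = 4.499 + 8.47 + 0 = 12.969 cmH2O.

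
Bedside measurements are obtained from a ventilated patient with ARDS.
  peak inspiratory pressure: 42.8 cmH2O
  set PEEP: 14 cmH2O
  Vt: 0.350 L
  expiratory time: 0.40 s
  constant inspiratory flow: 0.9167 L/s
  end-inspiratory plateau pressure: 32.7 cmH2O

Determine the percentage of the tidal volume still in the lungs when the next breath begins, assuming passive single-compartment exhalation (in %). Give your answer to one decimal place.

R = (PIP − Pplat)/V̇ = (42.8 − 32.7) / 0.9167 = 10.1/0.9167 = 11.018 cmH2O·s/L.
C = Vt/(Pplat − PEEP) = 350.0 / (32.7 − 14) = 350.0/18.7 = 18.717 mL/cmH2O.
τ = R × C = 11.018 × 0.01872 L/cmH2O = 0.2063 s.
Fraction remaining at end-expiration = e^(−Te/τ) = e^(−0.40/0.2063) = 0.1439 → 14.39%.

14.4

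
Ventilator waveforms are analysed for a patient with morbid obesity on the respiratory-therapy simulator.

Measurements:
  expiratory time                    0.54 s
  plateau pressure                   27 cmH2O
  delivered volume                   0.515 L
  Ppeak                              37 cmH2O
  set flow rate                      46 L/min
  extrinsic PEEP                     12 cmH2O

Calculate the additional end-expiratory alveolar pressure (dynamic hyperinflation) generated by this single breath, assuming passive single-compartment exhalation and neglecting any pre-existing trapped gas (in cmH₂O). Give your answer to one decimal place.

Flow: 46 L/min ÷ 60 = 0.7667 L/s.
R = (PIP − Pplat)/V̇ = (37 − 27) / 0.7667 = 10.0/0.7667 = 13.043 cmH2O·s/L.
C = Vt/(Pplat − PEEP) = 515.0 / (27 − 12) = 515.0/15.0 = 34.333 mL/cmH2O.
τ = R × C = 13.043 × 0.03433 L/cmH2O = 0.4478 s.
Fraction remaining = e^(−Te/τ) = e^(−0.54/0.4478) = 0.2994; trapped volume = 515.0 × 0.2994 = 154.19 mL.
Additional alveolar pressure from trapping ≈ V_trapped / C = 154.19 / 34.333 = 4.491 cmH2O.

4.5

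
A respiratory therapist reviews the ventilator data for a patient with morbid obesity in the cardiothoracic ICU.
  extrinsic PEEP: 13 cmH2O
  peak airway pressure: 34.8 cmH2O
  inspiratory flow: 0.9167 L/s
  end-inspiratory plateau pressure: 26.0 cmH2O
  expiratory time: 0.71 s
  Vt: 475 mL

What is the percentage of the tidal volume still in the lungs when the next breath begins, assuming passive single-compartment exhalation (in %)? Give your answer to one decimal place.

R = (PIP − Pplat)/V̇ = (34.8 − 26.0) / 0.9167 = 8.8/0.9167 = 9.6 cmH2O·s/L.
C = Vt/(Pplat − PEEP) = 475.0 / (26.0 − 13) = 475.0/13.0 = 36.538 mL/cmH2O.
τ = R × C = 9.6 × 0.03654 L/cmH2O = 0.3508 s.
Fraction remaining at end-expiration = e^(−Te/τ) = e^(−0.71/0.3508) = 0.1321 → 13.21%.

13.2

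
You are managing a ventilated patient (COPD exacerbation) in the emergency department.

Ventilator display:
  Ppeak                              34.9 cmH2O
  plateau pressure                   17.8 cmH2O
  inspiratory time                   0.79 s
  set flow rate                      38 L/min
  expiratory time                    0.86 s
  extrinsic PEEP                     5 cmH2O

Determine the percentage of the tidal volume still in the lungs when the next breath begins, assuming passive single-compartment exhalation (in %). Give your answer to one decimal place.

44.3

Flow: 38 L/min ÷ 60 = 0.6333 L/s.
Vt = flow × Ti = 0.6333 L/s × 0.79 s × 1000 mL/L = 500.31 mL.
R = (PIP − Pplat)/V̇ = (34.9 − 17.8) / 0.6333 = 17.1/0.6333 = 27.001 cmH2O·s/L.
C = Vt/(Pplat − PEEP) = 500.31 / (17.8 − 5) = 500.31/12.8 = 39.087 mL/cmH2O.
τ = R × C = 27.001 × 0.03909 L/cmH2O = 1.055 s.
Fraction remaining at end-expiration = e^(−Te/τ) = e^(−0.86/1.055) = 0.4426 → 44.26%.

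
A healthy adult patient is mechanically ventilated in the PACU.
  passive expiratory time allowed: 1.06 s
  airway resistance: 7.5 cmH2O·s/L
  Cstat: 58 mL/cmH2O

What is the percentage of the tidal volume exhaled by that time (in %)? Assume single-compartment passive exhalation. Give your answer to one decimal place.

91.3

τ = R × C = 7.5 × 58 mL/cmH2O = 7.5 × 0.058 L/cmH2O = 0.435 s.
Passive exhalation: V(t)/V₀ = e^(−t/τ) = e^(−1.06/0.435) = 0.08744.
Fraction exhaled = 1 − 0.08744 = 0.9126 → 91.26%.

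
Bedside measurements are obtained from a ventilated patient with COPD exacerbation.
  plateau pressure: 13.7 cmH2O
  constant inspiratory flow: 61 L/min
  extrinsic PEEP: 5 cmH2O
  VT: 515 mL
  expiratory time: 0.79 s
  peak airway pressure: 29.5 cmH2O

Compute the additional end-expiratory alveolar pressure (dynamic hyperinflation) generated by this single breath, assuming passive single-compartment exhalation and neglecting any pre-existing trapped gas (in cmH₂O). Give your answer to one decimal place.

Flow: 61 L/min ÷ 60 = 1.0167 L/s.
R = (PIP − Pplat)/V̇ = (29.5 − 13.7) / 1.0167 = 15.8/1.0167 = 15.54 cmH2O·s/L.
C = Vt/(Pplat − PEEP) = 515.0 / (13.7 − 5) = 515.0/8.7 = 59.195 mL/cmH2O.
τ = R × C = 15.54 × 0.0592 L/cmH2O = 0.92 s.
Fraction remaining = e^(−Te/τ) = e^(−0.79/0.92) = 0.4237; trapped volume = 515.0 × 0.4237 = 218.21 mL.
Additional alveolar pressure from trapping ≈ V_trapped / C = 218.21 / 59.195 = 3.686 cmH2O.

3.7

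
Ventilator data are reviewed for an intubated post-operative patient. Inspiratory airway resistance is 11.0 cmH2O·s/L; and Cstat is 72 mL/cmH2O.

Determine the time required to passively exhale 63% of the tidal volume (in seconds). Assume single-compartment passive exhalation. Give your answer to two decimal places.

0.79

τ = R × C = 11.0 × 72 mL/cmH2O = 11.0 × 0.072 L/cmH2O = 0.792 s.
Exhaled fraction f = 1 − e^(−t/τ) → t = −τ·ln(1 − f) = −0.792·ln(0.37) = 0.7874 s.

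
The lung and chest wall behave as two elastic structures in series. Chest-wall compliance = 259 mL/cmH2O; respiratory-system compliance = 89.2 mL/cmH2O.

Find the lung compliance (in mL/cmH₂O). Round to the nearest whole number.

1/CL = 1/Crs − 1/Ccw.
1/CL = 1/89.2 − 1/259 = 0.00735.
CL = 136.05 mL/cmH2O.

136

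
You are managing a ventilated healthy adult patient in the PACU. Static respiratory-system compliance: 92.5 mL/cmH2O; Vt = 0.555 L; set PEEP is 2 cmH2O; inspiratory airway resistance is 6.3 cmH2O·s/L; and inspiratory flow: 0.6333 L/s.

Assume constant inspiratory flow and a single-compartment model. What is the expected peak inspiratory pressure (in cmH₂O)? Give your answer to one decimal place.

Equation of motion (constant flow): PIP = Vt/C + R·V̇ + PEEP.
PIP = 555/92.5 + 6.3×0.6333 + 2 = 6.0 + 3.99 + 2 = 11.99 cmH2O.

12.0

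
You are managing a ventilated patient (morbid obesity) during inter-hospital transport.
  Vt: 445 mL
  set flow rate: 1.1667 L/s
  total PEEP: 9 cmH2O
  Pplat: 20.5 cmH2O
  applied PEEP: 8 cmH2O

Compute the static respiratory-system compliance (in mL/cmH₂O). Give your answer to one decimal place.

End-expiratory occlusion gives total PEEP = 9 cmH2O (intrinsic PEEP = 9 − 8 = 1). Use total PEEP for the elastic gradient.
Cstat = Vt / (Pplat − PEEPtotal) = 445 / (20.5 − 9) = 445 / 11.5 = 38.696 mL/cmH2O.

38.7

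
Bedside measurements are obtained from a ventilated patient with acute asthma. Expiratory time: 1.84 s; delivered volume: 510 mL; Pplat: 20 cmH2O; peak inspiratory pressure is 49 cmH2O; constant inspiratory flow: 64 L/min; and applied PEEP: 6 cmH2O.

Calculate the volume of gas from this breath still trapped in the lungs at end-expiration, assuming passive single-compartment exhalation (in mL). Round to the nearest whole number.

80

Flow: 64 L/min ÷ 60 = 1.0667 L/s.
R = (PIP − Pplat)/V̇ = (49 − 20) / 1.0667 = 29.0/1.0667 = 27.187 cmH2O·s/L.
C = Vt/(Pplat − PEEP) = 510.0 / (20 − 6) = 510.0/14.0 = 36.429 mL/cmH2O.
τ = R × C = 27.187 × 0.03643 L/cmH2O = 0.9904 s.
Fraction remaining = e^(−Te/τ) = e^(−1.84/0.9904) = 0.156.
Trapped volume = 510.0 × 0.156 = 79.56 mL.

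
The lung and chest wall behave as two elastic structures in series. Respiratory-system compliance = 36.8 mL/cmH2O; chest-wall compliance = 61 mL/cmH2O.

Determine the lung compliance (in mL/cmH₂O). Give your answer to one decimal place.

1/CL = 1/Crs − 1/Ccw.
1/CL = 1/36.8 − 1/61 = 0.01078.
CL = 92.764 mL/cmH2O.

92.8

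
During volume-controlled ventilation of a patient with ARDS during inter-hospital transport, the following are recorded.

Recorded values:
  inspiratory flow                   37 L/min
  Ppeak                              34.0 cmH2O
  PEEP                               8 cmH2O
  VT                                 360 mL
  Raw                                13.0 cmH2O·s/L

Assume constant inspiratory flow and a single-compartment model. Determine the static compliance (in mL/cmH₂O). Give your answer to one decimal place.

Flow: 37 L/min ÷ 60 = 0.6167 L/s.
Equation of motion (constant flow): PIP = Vt/C + R·V̇ + PEEP.
Vt/C = PIP − R·V̇ − PEEP = 34.0 − 13.0×0.6167 − 8 = 34.0 − 8.017 − 8 = 17.983 cmH2O.
C = Vt / 17.983 = 360 / 17.983 = 20.019 mL/cmH2O.

20.0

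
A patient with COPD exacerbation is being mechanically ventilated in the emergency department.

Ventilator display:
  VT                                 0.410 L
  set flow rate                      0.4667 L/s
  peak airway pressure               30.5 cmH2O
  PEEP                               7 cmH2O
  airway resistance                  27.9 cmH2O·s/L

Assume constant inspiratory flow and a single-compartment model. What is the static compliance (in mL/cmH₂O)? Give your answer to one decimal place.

Equation of motion (constant flow): PIP = Vt/C + R·V̇ + PEEP.
Vt/C = PIP − R·V̇ − PEEP = 30.5 − 27.9×0.4667 − 7 = 30.5 − 13.021 − 7 = 10.479 cmH2O.
C = Vt / 10.479 = 410 / 10.479 = 39.126 mL/cmH2O.

39.1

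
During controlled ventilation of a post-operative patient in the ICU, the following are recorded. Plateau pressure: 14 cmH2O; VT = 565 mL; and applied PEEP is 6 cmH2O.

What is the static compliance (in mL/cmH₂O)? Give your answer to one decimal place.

Cstat = Vt / (Pplat − PEEP) = 565 / (14 − 6) = 565 / 8.0 = 70.625 mL/cmH2O.

70.6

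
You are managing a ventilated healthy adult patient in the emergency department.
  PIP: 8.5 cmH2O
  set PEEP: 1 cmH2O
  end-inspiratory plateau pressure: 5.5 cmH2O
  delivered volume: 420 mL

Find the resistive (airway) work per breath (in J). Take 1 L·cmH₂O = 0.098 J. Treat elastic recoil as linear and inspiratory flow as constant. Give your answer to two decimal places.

With constant inspiratory flow the resistive pressure is constant at PIP − Pplat = 8.5 − 5.5 = 3.0 cmH2O, so resistive work = 3.0 × 0.420 = 1.26 L·cmH2O.
× 0.098 J/(L·cmH2O) → 0.1235 J.

0.12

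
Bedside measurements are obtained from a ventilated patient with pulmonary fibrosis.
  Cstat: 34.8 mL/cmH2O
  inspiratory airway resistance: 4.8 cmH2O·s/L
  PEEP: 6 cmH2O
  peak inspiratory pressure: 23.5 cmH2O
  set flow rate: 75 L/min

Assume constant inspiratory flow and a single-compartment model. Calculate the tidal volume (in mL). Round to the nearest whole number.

Flow: 75 L/min ÷ 60 = 1.25 L/s.
Equation of motion (constant flow): PIP = Vt/C + R·V̇ + PEEP.
Vt/C = PIP − R·V̇ − PEEP = 23.5 − 6.0 − 6 = 11.5 cmH2O.
Vt = C × 11.5 = 34.8 × 11.5 = 400.2 mL.

400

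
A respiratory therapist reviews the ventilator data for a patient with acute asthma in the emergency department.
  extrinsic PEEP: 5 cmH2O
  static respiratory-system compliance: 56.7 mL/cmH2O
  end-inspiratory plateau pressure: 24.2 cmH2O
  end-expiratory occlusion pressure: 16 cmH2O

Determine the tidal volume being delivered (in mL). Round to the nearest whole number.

End-expiratory occlusion gives total PEEP = 16 cmH2O (intrinsic PEEP = 16 − 5 = 11). Use total PEEP for the elastic gradient.
Vt = Cstat × (Pplat − PEEPtotal) = 56.7 × (24.2 − 16) = 56.7 × 8.2 = 464.94 mL.

465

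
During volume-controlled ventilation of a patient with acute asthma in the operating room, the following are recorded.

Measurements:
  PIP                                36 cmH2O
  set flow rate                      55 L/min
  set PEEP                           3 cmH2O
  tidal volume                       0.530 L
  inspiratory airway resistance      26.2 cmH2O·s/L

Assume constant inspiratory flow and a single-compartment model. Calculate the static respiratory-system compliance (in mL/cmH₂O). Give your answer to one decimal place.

Flow: 55 L/min ÷ 60 = 0.9167 L/s.
Equation of motion (constant flow): PIP = Vt/C + R·V̇ + PEEP.
Vt/C = PIP − R·V̇ − PEEP = 36 − 26.2×0.9167 − 3 = 36 − 24.018 − 3 = 8.982 cmH2O.
C = Vt / 8.982 = 530 / 8.982 = 59.007 mL/cmH2O.

59.0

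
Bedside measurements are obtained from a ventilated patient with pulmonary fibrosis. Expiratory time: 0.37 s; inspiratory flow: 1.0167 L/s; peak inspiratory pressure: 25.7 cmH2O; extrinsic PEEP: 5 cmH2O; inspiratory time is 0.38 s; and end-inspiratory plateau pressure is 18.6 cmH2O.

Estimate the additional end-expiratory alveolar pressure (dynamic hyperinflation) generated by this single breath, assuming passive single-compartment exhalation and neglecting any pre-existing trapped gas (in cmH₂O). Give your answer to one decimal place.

2.1

Vt = flow × Ti = 1.0167 L/s × 0.38 s × 1000 mL/L = 386.35 mL.
R = (PIP − Pplat)/V̇ = (25.7 − 18.6) / 1.0167 = 7.1/1.0167 = 6.983 cmH2O·s/L.
C = Vt/(Pplat − PEEP) = 386.35 / (18.6 − 5) = 386.35/13.6 = 28.408 mL/cmH2O.
τ = R × C = 6.983 × 0.02841 L/cmH2O = 0.1984 s.
Fraction remaining = e^(−Te/τ) = e^(−0.37/0.1984) = 0.1549; trapped volume = 386.35 × 0.1549 = 59.846 mL.
Additional alveolar pressure from trapping ≈ V_trapped / C = 59.846 / 28.408 = 2.107 cmH2O.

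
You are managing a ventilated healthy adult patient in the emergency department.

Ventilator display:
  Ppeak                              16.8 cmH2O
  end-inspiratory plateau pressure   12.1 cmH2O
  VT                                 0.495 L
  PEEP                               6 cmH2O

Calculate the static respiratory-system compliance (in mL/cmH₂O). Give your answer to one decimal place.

81.1

Cstat = Vt / (Pplat − PEEP) = 495 / (12.1 − 6) = 495 / 6.1 = 81.148 mL/cmH2O.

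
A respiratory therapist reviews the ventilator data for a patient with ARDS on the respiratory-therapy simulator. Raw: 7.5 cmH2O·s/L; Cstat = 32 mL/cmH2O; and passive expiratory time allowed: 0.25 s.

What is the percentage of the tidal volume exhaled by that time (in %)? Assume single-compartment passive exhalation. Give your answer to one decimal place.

64.7

τ = R × C = 7.5 × 32 mL/cmH2O = 7.5 × 0.032 L/cmH2O = 0.24 s.
Passive exhalation: V(t)/V₀ = e^(−t/τ) = e^(−0.25/0.24) = 0.3529.
Fraction exhaled = 1 − 0.3529 = 0.6471 → 64.71%.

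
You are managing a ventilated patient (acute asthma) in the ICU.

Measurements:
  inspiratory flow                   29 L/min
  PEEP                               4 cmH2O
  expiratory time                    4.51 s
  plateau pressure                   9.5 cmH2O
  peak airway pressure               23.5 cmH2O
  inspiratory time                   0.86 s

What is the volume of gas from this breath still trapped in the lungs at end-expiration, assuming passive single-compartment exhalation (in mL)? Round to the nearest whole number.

53

Flow: 29 L/min ÷ 60 = 0.4833 L/s.
Vt = flow × Ti = 0.4833 L/s × 0.86 s × 1000 mL/L = 415.64 mL.
R = (PIP − Pplat)/V̇ = (23.5 − 9.5) / 0.4833 = 14.0/0.4833 = 28.968 cmH2O·s/L.
C = Vt/(Pplat − PEEP) = 415.64 / (9.5 − 4) = 415.64/5.5 = 75.571 mL/cmH2O.
τ = R × C = 28.968 × 0.07557 L/cmH2O = 2.189 s.
Fraction remaining = e^(−Te/τ) = e^(−4.51/2.189) = 0.1274.
Trapped volume = 415.64 × 0.1274 = 52.953 mL.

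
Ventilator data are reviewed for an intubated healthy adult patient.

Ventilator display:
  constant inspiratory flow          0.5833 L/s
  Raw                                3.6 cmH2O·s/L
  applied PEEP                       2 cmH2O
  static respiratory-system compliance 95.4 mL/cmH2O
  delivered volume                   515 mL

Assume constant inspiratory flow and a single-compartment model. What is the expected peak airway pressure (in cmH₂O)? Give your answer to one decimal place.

9.5

Equation of motion (constant flow): PIP = Vt/C + R·V̇ + PEEP.
PIP = 515/95.4 + 3.6×0.5833 + 2 = 5.398 + 2.1 + 2 = 9.498 cmH2O.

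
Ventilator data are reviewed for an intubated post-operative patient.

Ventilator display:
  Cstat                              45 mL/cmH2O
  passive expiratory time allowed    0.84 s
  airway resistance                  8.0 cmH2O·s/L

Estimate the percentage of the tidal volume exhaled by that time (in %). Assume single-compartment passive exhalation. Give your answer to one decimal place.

τ = R × C = 8.0 × 45 mL/cmH2O = 8.0 × 0.045 L/cmH2O = 0.36 s.
Passive exhalation: V(t)/V₀ = e^(−t/τ) = e^(−0.84/0.36) = 0.09697.
Fraction exhaled = 1 − 0.09697 = 0.903 → 90.3%.

90.3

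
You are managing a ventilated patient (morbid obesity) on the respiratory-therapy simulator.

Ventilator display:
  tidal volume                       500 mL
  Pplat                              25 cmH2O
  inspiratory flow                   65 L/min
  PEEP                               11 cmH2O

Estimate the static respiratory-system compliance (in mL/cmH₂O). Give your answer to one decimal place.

Cstat = Vt / (Pplat − PEEP) = 500 / (25 − 11) = 500 / 14.0 = 35.714 mL/cmH2O.

35.7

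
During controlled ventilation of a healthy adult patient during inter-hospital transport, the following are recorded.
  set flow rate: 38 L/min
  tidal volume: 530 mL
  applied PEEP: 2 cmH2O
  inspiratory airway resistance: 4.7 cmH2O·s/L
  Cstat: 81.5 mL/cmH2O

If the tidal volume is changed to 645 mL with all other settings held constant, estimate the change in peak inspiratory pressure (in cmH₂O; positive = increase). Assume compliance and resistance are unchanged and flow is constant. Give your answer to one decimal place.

1.4

PIP = Vt/C + R·V̇ + PEEP (constant-flow equation of motion).
Only the elastic term changes: ΔPIP = ΔVt / C = (645 − 530) / 81.5 = 1.411 cmH2O.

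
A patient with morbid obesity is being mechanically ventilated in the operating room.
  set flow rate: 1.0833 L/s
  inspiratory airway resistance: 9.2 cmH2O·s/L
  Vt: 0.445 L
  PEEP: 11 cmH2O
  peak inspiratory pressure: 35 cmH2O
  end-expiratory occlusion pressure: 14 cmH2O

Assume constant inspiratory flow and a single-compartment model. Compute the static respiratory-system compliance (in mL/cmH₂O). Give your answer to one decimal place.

Total PEEP = 14 cmH2O (set 11 + intrinsic 3); this is the baseline alveolar pressure.
Equation of motion (constant flow): PIP = Vt/C + R·V̇ + PEEP.
Vt/C = PIP − R·V̇ − PEEP = 35 − 9.2×1.0833 − 14 = 35 − 9.966 − 14 = 11.034 cmH2O.
C = Vt / 11.034 = 445 / 11.034 = 40.33 mL/cmH2O.

40.3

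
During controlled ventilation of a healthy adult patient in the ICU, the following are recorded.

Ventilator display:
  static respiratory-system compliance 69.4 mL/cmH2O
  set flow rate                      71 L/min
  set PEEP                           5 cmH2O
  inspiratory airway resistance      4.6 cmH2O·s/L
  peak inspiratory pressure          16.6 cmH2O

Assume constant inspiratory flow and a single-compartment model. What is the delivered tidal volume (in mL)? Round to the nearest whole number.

427

Flow: 71 L/min ÷ 60 = 1.1833 L/s.
Equation of motion (constant flow): PIP = Vt/C + R·V̇ + PEEP.
Vt/C = PIP − R·V̇ − PEEP = 16.6 − 5.443 − 5 = 6.157 cmH2O.
Vt = C × 6.157 = 69.4 × 6.157 = 427.3 mL.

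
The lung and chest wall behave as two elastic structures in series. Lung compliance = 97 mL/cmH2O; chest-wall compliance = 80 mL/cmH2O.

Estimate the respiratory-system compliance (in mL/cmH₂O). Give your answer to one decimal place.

43.8

Lung and chest wall are elastances in series: 1/Crs = 1/CL + 1/Ccw.
1/Crs = 1/97 + 1/80 = 0.02281.
Crs = 43.84 mL/cmH2O.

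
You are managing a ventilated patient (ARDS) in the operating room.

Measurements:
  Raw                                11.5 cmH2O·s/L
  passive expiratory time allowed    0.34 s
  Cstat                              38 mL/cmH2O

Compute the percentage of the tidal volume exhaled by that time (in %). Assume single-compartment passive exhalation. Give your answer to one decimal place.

τ = R × C = 11.5 × 38 mL/cmH2O = 11.5 × 0.038 L/cmH2O = 0.437 s.
Passive exhalation: V(t)/V₀ = e^(−t/τ) = e^(−0.34/0.437) = 0.4593.
Fraction exhaled = 1 − 0.4593 = 0.5407 → 54.07%.

54.1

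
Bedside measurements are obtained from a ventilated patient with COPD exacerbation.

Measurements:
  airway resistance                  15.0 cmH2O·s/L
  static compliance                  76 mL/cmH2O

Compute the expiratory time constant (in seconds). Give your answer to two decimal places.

τ = R × C = 15.0 × 76 mL/cmH2O = 15.0 × 0.076 L/cmH2O = 1.14 s.

1.14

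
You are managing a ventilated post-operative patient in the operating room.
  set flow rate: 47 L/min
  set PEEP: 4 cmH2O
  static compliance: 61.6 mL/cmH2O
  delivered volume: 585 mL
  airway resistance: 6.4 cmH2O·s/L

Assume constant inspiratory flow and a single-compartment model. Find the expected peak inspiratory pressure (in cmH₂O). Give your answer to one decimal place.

Flow: 47 L/min ÷ 60 = 0.7833 L/s.
Equation of motion (constant flow): PIP = Vt/C + R·V̇ + PEEP.
PIP = 585/61.6 + 6.4×0.7833 + 4 = 9.497 + 5.013 + 4 = 18.51 cmH2O.

18.5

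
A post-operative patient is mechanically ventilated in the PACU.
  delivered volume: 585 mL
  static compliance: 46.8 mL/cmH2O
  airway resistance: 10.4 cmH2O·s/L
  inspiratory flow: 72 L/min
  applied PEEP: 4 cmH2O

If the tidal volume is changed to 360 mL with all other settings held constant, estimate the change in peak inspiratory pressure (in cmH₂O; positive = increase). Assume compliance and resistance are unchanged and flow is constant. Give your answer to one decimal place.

-4.8

PIP = Vt/C + R·V̇ + PEEP (constant-flow equation of motion).
Only the elastic term changes: ΔPIP = ΔVt / C = (360 − 585) / 46.8 = -4.808 cmH2O.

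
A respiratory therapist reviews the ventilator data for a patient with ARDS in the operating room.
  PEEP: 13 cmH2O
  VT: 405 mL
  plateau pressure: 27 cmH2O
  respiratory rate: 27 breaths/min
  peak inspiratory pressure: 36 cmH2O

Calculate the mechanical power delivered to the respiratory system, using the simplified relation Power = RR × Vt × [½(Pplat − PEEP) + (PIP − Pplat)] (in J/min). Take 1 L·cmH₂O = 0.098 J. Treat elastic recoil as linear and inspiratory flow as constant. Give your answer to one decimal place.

Per-breath work = Vt × [½(Pplat−PEEP) + (PIP−Pplat)] = 0.405 × [0.5×14.0 + 9.0] = 0.405 × 16.0 = 6.48 L·cmH2O.
Power = 27 × 6.48 = 174.96 L·cmH2O/min.
× 0.098 J/(L·cmH2O) → 17.146 J/min.

17.1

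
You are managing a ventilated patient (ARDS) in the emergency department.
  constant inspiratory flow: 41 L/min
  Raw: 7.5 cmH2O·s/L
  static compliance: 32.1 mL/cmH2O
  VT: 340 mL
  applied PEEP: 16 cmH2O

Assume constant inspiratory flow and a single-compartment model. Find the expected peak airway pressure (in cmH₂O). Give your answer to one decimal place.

Flow: 41 L/min ÷ 60 = 0.6833 L/s.
Equation of motion (constant flow): PIP = Vt/C + R·V̇ + PEEP.
PIP = 340/32.1 + 7.5×0.6833 + 16 = 10.592 + 5.125 + 16 = 31.717 cmH2O.

31.7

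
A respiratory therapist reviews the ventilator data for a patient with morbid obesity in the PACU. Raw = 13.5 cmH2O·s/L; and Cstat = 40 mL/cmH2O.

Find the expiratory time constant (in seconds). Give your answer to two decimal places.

τ = R × C = 13.5 × 40 mL/cmH2O = 13.5 × 0.040 L/cmH2O = 0.54 s.

0.54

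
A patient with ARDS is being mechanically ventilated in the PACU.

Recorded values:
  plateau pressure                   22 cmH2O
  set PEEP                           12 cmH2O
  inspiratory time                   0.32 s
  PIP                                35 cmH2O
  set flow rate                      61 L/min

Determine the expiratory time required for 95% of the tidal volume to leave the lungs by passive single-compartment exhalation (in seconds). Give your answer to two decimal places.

Flow: 61 L/min ÷ 60 = 1.0167 L/s.
Vt = flow × Ti = 1.0167 L/s × 0.32 s × 1000 mL/L = 325.34 mL.
R = (PIP − Pplat)/V̇ = (35 − 22) / 1.0167 = 13.0/1.0167 = 12.786 cmH2O·s/L.
C = Vt/(Pplat − PEEP) = 325.34 / (22 − 12) = 325.34/10.0 = 32.534 mL/cmH2O.
τ = R × C = 12.786 × 0.03253 L/cmH2O = 0.4159 s.
t = −τ·ln(1 − 0.95) = −0.4159·ln(0.05) = 1.246 s.

1.25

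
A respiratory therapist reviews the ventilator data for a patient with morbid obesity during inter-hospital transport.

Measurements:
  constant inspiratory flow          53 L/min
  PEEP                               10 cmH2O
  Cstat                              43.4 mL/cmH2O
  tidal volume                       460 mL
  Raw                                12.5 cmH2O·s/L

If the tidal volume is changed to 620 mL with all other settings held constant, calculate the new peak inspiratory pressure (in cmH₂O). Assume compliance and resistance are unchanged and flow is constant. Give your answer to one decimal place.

Flow: 53 L/min ÷ 60 = 0.8833 L/s.
PIP = Vt/C + R·V̇ + PEEP (constant-flow equation of motion).
Only the elastic term changes: ΔPIP = ΔVt / C = (620 − 460) / 43.4 = 3.687 cmH2O.
Original PIP = 460/43.4 + 12.5×0.8833 + 10 = 31.64 cmH2O; new PIP = 31.64 + (3.687) = 35.327 cmH2O.

35.3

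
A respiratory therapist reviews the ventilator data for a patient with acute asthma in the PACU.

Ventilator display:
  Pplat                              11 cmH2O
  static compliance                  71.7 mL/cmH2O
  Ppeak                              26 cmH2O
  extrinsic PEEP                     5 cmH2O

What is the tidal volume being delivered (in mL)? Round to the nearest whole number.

430

Vt = Cstat × (Pplat − PEEP) = 71.7 × (11 − 5) = 71.7 × 6.0 = 430.2 mL.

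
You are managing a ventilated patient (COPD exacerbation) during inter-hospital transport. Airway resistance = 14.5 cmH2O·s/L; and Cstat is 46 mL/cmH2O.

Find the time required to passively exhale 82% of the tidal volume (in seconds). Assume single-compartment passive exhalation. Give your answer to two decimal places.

τ = R × C = 14.5 × 46 mL/cmH2O = 14.5 × 0.046 L/cmH2O = 0.667 s.
Exhaled fraction f = 1 − e^(−t/τ) → t = −τ·ln(1 − f) = −0.667·ln(0.18) = 1.144 s.

1.14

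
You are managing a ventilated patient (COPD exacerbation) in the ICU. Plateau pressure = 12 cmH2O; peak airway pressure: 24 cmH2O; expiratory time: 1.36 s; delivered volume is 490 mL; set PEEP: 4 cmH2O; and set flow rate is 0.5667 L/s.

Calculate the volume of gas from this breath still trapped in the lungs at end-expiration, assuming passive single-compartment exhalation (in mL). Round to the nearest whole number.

R = (PIP − Pplat)/V̇ = (24 − 12) / 0.5667 = 12.0/0.5667 = 21.175 cmH2O·s/L.
C = Vt/(Pplat − PEEP) = 490.0 / (12 − 4) = 490.0/8.0 = 61.25 mL/cmH2O.
τ = R × C = 21.175 × 0.06125 L/cmH2O = 1.297 s.
Fraction remaining = e^(−Te/τ) = e^(−1.36/1.297) = 0.3504.
Trapped volume = 490.0 × 0.3504 = 171.7 mL.

172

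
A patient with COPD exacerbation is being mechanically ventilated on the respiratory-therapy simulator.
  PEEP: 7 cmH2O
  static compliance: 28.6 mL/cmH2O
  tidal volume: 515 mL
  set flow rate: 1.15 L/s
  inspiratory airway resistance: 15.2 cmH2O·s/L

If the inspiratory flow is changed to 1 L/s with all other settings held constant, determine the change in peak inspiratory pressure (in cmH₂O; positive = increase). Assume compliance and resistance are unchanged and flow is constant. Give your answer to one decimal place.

PIP = Vt/C + R·V̇ + PEEP (constant-flow equation of motion).
Only the resistive term changes: ΔPIP = R × ΔV̇ = 15.2 × (1 − 1.15) = 15.2 × -0.15 = -2.28 cmH2O.

-2.3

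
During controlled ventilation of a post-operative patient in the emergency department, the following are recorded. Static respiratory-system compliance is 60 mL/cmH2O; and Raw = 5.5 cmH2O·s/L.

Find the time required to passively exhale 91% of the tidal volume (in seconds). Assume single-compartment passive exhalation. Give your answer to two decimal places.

0.79

τ = R × C = 5.5 × 60 mL/cmH2O = 5.5 × 0.060 L/cmH2O = 0.33 s.
Exhaled fraction f = 1 − e^(−t/τ) → t = −τ·ln(1 − f) = −0.33·ln(0.09) = 0.7946 s.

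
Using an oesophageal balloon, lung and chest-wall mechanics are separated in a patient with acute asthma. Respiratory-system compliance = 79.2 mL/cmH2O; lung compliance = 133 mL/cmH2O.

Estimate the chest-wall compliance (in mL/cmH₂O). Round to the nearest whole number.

196

1/Ccw = 1/Crs − 1/CL.
1/Ccw = 1/79.2 − 1/133 = 0.005107.
Ccw = 195.81 mL/cmH2O.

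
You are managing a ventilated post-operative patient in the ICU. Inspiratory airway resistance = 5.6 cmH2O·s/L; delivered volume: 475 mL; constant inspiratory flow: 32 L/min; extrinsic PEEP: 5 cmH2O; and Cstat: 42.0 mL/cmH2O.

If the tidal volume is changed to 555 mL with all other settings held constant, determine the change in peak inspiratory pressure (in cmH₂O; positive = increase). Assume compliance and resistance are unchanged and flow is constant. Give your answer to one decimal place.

1.9

PIP = Vt/C + R·V̇ + PEEP (constant-flow equation of motion).
Only the elastic term changes: ΔPIP = ΔVt / C = (555 − 475) / 42.0 = 1.905 cmH2O.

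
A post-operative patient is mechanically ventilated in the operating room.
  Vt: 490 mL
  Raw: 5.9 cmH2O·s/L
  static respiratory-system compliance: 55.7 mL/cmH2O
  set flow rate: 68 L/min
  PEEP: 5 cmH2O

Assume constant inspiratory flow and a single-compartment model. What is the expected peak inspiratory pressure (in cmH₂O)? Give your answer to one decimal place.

Flow: 68 L/min ÷ 60 = 1.1333 L/s.
Equation of motion (constant flow): PIP = Vt/C + R·V̇ + PEEP.
PIP = 490/55.7 + 5.9×1.1333 + 5 = 8.797 + 6.686 + 5 = 20.483 cmH2O.

20.5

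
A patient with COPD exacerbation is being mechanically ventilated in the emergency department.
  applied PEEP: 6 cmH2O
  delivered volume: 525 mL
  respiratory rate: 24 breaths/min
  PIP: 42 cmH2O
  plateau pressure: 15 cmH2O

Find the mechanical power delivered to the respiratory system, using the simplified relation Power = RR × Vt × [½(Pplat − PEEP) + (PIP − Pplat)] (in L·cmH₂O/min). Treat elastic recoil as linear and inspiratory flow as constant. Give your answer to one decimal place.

396.9

Per-breath work = Vt × [½(Pplat−PEEP) + (PIP−Pplat)] = 0.525 × [0.5×9.0 + 27.0] = 0.525 × 31.5 = 16.538 L·cmH2O.
Power = 24 × 16.538 = 396.91 L·cmH2O/min.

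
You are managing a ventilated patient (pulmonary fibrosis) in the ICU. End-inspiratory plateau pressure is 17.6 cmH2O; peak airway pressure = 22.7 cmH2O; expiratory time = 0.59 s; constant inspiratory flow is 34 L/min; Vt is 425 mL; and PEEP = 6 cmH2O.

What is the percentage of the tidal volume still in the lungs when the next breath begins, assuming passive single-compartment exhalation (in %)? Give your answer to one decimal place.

16.7

Flow: 34 L/min ÷ 60 = 0.5667 L/s.
R = (PIP − Pplat)/V̇ = (22.7 − 17.6) / 0.5667 = 5.1/0.5667 = 8.999 cmH2O·s/L.
C = Vt/(Pplat − PEEP) = 425.0 / (17.6 − 6) = 425.0/11.6 = 36.638 mL/cmH2O.
τ = R × C = 8.999 × 0.03664 L/cmH2O = 0.3297 s.
Fraction remaining at end-expiration = e^(−Te/τ) = e^(−0.59/0.3297) = 0.167 → 16.7%.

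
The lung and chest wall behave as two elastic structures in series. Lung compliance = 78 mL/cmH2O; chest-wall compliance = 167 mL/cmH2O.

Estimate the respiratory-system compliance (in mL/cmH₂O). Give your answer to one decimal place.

53.2

Lung and chest wall are elastances in series: 1/Crs = 1/CL + 1/Ccw.
1/Crs = 1/78 + 1/167 = 0.01881.
Crs = 53.163 mL/cmH2O.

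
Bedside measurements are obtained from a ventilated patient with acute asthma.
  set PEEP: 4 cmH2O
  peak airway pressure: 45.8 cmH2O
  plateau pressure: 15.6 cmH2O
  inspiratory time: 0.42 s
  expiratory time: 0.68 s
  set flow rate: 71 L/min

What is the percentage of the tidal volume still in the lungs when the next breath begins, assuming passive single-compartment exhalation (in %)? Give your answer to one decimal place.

Flow: 71 L/min ÷ 60 = 1.1833 L/s.
Vt = flow × Ti = 1.1833 L/s × 0.42 s × 1000 mL/L = 496.99 mL.
R = (PIP − Pplat)/V̇ = (45.8 − 15.6) / 1.1833 = 30.2/1.1833 = 25.522 cmH2O·s/L.
C = Vt/(Pplat − PEEP) = 496.99 / (15.6 − 4) = 496.99/11.6 = 42.844 mL/cmH2O.
τ = R × C = 25.522 × 0.04284 L/cmH2O = 1.093 s.
Fraction remaining at end-expiration = e^(−Te/τ) = e^(−0.68/1.093) = 0.5368 → 53.68%.

53.7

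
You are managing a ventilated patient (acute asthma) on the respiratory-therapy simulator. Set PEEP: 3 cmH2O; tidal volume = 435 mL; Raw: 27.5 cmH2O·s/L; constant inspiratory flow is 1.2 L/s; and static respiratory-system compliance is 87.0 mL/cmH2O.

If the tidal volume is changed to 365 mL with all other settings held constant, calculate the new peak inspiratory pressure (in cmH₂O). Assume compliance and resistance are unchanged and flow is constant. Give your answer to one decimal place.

PIP = Vt/C + R·V̇ + PEEP (constant-flow equation of motion).
Only the elastic term changes: ΔPIP = ΔVt / C = (365 − 435) / 87.0 = -0.8046 cmH2O.
Original PIP = 435/87.0 + 27.5×1.2 + 3 = 41.0 cmH2O; new PIP = 41.0 + (-0.8046) = 40.195 cmH2O.

40.2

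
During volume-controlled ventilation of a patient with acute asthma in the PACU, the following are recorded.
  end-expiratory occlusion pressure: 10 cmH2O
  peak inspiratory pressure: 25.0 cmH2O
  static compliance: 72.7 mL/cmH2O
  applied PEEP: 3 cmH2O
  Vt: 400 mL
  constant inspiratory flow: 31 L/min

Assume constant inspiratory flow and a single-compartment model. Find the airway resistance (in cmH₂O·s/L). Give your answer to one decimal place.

Flow: 31 L/min ÷ 60 = 0.5167 L/s.
Total PEEP = 10 cmH2O (set 3 + intrinsic 7); this is the baseline alveolar pressure.
Equation of motion (constant flow): PIP = Vt/C + R·V̇ + PEEP.
R·V̇ = PIP − Vt/C − PEEP = 25.0 − 400/72.7 − 10 = 25.0 − 5.502 − 10 = 9.498 cmH2O.
R = 9.498 / 0.5167 = 18.382 cmH2O·s/L.

18.4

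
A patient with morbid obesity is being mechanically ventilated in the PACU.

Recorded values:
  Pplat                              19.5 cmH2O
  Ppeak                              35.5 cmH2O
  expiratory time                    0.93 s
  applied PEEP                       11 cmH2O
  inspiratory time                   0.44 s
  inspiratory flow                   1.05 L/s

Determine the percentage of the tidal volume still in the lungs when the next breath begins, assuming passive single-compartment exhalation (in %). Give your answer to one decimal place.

32.5

Vt = flow × Ti = 1.05 L/s × 0.44 s × 1000 mL/L = 462.0 mL.
R = (PIP − Pplat)/V̇ = (35.5 − 19.5) / 1.05 = 16.0/1.05 = 15.238 cmH2O·s/L.
C = Vt/(Pplat − PEEP) = 462.0 / (19.5 − 11) = 462.0/8.5 = 54.353 mL/cmH2O.
τ = R × C = 15.238 × 0.05435 L/cmH2O = 0.8282 s.
Fraction remaining at end-expiration = e^(−Te/τ) = e^(−0.93/0.8282) = 0.3253 → 32.53%.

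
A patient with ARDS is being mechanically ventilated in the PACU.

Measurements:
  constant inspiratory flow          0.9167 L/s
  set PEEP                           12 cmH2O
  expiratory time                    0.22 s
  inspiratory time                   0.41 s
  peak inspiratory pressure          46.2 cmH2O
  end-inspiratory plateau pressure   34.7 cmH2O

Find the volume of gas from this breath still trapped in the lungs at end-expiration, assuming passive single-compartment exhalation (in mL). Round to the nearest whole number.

Vt = flow × Ti = 0.9167 L/s × 0.41 s × 1000 mL/L = 375.85 mL.
R = (PIP − Pplat)/V̇ = (46.2 − 34.7) / 0.9167 = 11.5/0.9167 = 12.545 cmH2O·s/L.
C = Vt/(Pplat − PEEP) = 375.85 / (34.7 − 12) = 375.85/22.7 = 16.557 mL/cmH2O.
τ = R × C = 12.545 × 0.01656 L/cmH2O = 0.2077 s.
Fraction remaining = e^(−Te/τ) = e^(−0.22/0.2077) = 0.3467.
Trapped volume = 375.85 × 0.3467 = 130.31 mL.

130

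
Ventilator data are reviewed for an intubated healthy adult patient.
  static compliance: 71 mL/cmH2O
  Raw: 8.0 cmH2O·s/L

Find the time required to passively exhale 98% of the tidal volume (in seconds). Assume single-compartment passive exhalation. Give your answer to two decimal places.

τ = R × C = 8.0 × 71 mL/cmH2O = 8.0 × 0.071 L/cmH2O = 0.568 s.
Exhaled fraction f = 1 − e^(−t/τ) → t = −τ·ln(1 − f) = −0.568·ln(0.02) = 2.222 s.

2.22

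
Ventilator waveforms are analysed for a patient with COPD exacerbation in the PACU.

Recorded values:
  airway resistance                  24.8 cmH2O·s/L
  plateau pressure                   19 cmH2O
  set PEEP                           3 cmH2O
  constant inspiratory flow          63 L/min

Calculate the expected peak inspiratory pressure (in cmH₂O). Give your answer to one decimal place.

45.0

Flow: 63 L/min ÷ 60 = 1.05 L/s.
PIP = Pplat + Raw × flow = 19 + 24.8 × 1.05 = 19 + 26.04 = 45.04 cmH2O.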